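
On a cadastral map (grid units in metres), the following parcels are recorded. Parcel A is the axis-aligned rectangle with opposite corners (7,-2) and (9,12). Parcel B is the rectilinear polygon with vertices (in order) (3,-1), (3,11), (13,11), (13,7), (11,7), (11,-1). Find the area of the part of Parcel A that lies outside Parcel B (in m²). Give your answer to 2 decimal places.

4.00

|Parcel A| = 28, |Parcel A∩Parcel B| = 24.
|Parcel A ∖ Parcel B| = |Parcel A| − |Parcel A∩Parcel B| = 28 − 24 = 4.00.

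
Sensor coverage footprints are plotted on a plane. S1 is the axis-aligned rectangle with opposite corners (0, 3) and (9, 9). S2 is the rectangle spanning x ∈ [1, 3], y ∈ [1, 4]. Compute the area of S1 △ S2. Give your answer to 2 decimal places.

|S1∩S2|: x∈[1,3], y∈[3,4] → 2·1 = 2.
|S1 △ S2| = |S1| + |S2| − 2·|S1∩S2| = 54 + 6 − 4 = 56.00.

56.00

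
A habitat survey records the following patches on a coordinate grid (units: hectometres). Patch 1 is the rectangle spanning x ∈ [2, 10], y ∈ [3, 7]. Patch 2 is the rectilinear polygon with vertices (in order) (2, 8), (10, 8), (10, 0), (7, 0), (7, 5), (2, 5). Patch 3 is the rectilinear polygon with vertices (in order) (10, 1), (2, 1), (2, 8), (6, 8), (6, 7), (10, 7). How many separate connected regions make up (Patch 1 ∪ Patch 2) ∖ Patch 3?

2

(Patch 1 ∪ Patch 2) ∖ Patch 3 splits into 2 disjoint pieces (area 3, area 4).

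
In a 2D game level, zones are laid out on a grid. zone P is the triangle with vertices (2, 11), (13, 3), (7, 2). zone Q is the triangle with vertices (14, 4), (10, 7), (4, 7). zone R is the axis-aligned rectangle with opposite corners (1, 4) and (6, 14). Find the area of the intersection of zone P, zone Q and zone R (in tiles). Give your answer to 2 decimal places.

0.59

The intersection is the polygon with vertices (4.267,6.92), (4.222,7), (6,7), (6,6.4).
By the shoelace formula its area is 0.59.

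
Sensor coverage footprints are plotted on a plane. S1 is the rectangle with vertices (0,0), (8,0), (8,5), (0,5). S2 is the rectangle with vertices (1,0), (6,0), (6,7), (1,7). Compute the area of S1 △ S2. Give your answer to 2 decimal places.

|S1∩S2|: x∈[1,6], y∈[0,5] → 5·5 = 25.
|S1 △ S2| = |S1| + |S2| − 2·|S1∩S2| = 40 + 35 − 50 = 25.00.

25.00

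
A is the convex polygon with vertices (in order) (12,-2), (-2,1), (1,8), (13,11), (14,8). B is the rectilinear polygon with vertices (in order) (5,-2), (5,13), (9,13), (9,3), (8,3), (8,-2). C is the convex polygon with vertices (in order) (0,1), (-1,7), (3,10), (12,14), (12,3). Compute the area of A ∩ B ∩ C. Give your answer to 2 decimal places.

28.75

The intersection is the polygon with vertices (5,9), (9,10), (9,3), (8,3), (8,2.333), (5,1.833).
By the shoelace formula its area is 28.75.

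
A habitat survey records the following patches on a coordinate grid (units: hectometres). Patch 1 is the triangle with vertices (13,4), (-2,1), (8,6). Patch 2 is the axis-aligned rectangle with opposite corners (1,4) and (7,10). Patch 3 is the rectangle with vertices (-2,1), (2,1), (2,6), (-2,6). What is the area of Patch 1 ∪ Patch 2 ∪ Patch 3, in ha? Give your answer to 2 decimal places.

71.85

By inclusion–exclusion:
Individual areas: |Patch 1| = 22.5, |Patch 2| = 36, |Patch 3| = 20.
|Patch 1∩Patch 2| = 2.25.
|Patch 1∩Patch 3| = 2.4.
|Patch 2∩Patch 3|: x∈[1,2], y∈[4,6] → 1·2 = 2.
|Patch 1∩Patch 2∩Patch 3| = 0.
|Patch 1 ∪ Patch 2 ∪ Patch 3| = 78.5 − 6.65 + 0 = 71.85.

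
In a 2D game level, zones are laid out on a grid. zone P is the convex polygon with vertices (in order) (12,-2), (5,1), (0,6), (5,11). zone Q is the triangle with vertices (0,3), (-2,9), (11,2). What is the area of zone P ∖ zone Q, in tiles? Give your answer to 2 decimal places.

|zone P| = 60, |zone P∩zone Q| = 20.4838.
|zone P ∖ zone Q| = |zone P| − |zone P∩zone Q| = 60 − 20.4838 = 39.52.

39.52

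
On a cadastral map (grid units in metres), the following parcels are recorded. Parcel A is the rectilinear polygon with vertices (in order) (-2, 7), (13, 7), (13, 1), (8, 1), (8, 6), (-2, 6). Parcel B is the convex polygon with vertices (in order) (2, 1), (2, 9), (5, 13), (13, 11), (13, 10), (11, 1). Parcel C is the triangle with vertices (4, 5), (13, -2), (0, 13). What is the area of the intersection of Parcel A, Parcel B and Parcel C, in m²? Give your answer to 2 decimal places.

5.20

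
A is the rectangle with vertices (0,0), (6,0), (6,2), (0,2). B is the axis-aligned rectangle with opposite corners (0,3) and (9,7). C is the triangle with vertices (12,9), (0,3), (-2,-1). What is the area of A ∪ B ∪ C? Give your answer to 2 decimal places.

By inclusion–exclusion:
Individual areas: |A| = 12, |B| = 36, |C| = 18.
|A∩B| = 0 (no overlap).
|A∩C| = 1.7286.
|B∩C| = 9.5857.
|A∩B∩C| = 0.
|A ∪ B ∪ C| = 66 − 11.3143 + 0 = 54.69.

54.69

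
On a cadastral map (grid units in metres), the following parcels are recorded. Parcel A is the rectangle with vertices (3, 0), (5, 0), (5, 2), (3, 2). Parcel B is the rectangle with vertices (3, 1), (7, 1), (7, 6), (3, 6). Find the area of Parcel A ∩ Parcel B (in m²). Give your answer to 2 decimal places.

|Parcel A∩Parcel B|: x∈[3,5], y∈[1,2] → 2·1 = 2.

2.00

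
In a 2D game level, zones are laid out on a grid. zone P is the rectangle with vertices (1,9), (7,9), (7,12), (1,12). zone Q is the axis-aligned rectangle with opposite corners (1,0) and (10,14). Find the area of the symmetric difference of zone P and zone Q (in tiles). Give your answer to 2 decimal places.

108.00

|zone P∩zone Q|: x∈[1,7], y∈[9,12] → 6·3 = 18.
|zone P △ zone Q| = |zone P| + |zone Q| − 2·|zone P∩zone Q| = 18 + 126 − 36 = 108.00.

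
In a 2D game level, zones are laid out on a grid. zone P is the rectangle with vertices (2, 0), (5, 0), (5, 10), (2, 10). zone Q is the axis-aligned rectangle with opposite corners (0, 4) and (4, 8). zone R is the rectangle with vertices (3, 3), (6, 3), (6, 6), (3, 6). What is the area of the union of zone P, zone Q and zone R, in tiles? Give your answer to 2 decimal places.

41.00

By inclusion–exclusion:
Individual areas: |zone P| = 30, |zone Q| = 16, |zone R| = 9.
|zone P∩zone Q|: x∈[2,4], y∈[4,8] → 2·4 = 8.
|zone P∩zone R|: x∈[3,5], y∈[3,6] → 2·3 = 6.
|zone Q∩zone R|: x∈[3,4], y∈[4,6] → 1·2 = 2.
|zone P∩zone Q∩zone R| = 2.
|zone P ∪ zone Q ∪ zone R| = 55 − 16 + 2 = 41.00.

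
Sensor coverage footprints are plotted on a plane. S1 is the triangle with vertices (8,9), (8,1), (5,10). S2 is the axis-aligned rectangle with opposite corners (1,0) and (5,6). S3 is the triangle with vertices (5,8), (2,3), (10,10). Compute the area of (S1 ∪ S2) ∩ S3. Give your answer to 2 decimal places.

|S1 ∪ S2| = 36.
|(S1 ∪ S2) ∩ S3| = 5.44.

5.44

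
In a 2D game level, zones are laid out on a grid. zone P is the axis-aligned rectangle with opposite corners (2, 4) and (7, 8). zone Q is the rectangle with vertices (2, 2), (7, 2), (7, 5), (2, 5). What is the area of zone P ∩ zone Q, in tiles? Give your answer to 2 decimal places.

5.00

|zone P∩zone Q|: x∈[2,7], y∈[4,5] → 5·1 = 5.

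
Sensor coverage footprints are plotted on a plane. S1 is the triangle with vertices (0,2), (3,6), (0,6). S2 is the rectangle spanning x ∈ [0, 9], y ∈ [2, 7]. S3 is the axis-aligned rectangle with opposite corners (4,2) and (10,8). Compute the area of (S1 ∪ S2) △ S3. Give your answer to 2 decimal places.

31.00

|S1 ∪ S2| = 45.
|(S1 ∪ S2) ∩ S3| = 25.
|(S1 ∪ S2) △ S3| = 45 + 36 − 50 = 31.00.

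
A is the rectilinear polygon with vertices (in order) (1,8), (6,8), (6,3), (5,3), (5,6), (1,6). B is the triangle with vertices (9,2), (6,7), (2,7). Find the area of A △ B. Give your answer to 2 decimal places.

13.40

|A| = 13, |B| = 10, |A∩B| = 4.8.
|A △ B| = |A| + |B| − 2·|A∩B| = 13 + 10 − 9.6 = 13.40.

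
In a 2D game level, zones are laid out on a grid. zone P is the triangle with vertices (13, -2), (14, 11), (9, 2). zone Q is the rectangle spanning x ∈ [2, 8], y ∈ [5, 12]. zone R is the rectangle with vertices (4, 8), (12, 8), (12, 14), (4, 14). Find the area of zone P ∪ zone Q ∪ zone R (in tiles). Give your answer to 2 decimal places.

102.00

By inclusion–exclusion:
Individual areas: |zone P| = 28, |zone Q| = 42, |zone R| = 48.
|zone P∩zone Q| = 0.
|zone P∩zone R| = 0.
|zone Q∩zone R|: x∈[4,8], y∈[8,12] → 4·4 = 16.
|zone P∩zone Q∩zone R| = 0.
|zone P ∪ zone Q ∪ zone R| = 118 − 16 + 0 = 102.00.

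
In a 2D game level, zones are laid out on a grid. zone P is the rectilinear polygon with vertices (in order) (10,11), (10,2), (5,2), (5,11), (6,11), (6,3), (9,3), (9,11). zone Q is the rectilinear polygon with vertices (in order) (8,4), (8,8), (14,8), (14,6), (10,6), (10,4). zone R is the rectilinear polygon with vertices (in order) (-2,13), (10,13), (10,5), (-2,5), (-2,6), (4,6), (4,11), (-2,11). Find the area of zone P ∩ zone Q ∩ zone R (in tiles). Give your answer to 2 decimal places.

The intersection is the polygon with vertices (10,5), (9,5), (9,8), (10,8), (10,6).
By the shoelace formula its area is 3.00.

3.00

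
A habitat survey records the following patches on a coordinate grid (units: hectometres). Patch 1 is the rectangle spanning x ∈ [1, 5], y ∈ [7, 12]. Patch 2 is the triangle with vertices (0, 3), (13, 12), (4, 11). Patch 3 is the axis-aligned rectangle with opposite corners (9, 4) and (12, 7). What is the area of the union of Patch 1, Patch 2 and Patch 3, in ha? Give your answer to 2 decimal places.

54.94

By inclusion–exclusion:
Individual areas: |Patch 1| = 20, |Patch 2| = 34, |Patch 3| = 9.
|Patch 1∩Patch 2| = 8.0556.
|Patch 1∩Patch 3| = 0 (no overlap).
|Patch 2∩Patch 3| = 0.
|Patch 1∩Patch 2∩Patch 3| = 0.
|Patch 1 ∪ Patch 2 ∪ Patch 3| = 63 − 8.0556 + 0 = 54.94.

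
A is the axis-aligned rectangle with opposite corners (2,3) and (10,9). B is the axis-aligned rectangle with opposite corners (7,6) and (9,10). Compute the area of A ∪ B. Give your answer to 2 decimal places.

By inclusion–exclusion:
Individual areas: |A| = 48, |B| = 8.
|A∩B|: x∈[7,9], y∈[6,9] → 2·3 = 6.
|A ∪ B| = 56 − 6 = 50.00.

50.00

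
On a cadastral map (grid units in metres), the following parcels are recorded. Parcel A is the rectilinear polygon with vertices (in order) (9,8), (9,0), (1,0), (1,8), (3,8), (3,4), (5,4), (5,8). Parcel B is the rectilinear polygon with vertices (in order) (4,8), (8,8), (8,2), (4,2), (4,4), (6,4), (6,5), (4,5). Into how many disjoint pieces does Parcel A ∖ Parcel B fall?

2

Parcel A ∖ Parcel B splits into 2 disjoint pieces (area 36, area 1).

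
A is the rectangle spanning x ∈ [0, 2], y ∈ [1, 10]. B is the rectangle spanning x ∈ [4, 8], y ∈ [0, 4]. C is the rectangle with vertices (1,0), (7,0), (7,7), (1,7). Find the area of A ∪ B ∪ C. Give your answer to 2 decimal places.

58.00

By inclusion–exclusion:
Individual areas: |A| = 18, |B| = 16, |C| = 42.
|A∩B| = 0 (no overlap).
|A∩C|: x∈[1,2], y∈[1,7] → 1·6 = 6.
|B∩C|: x∈[4,7], y∈[0,4] → 3·4 = 12.
|A∩B∩C| = 0.
|A ∪ B ∪ C| = 76 − 18 + 0 = 58.00.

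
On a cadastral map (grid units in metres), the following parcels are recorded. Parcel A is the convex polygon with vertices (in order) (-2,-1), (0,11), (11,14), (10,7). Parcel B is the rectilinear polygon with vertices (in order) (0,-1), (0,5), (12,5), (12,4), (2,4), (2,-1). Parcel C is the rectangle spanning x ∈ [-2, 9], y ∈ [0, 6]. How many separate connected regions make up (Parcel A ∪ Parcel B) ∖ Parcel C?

4

(Parcel A ∪ Parcel B) ∖ Parcel C splits into 4 disjoint pieces (area 68.3333, area 3, area 2, area 0.6667).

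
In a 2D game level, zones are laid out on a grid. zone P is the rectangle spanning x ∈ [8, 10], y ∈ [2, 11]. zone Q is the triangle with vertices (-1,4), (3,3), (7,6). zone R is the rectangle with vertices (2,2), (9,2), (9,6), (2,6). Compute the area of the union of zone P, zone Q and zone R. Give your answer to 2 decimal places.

By inclusion–exclusion:
Individual areas: |zone P| = 18, |zone Q| = 8, |zone R| = 28.
|zone P∩zone Q| = 0.
|zone P∩zone R|: x∈[8,9], y∈[2,6] → 1·4 = 4.
|zone Q∩zone R| = 5.75.
|zone P∩zone Q∩zone R| = 0.
|zone P ∪ zone Q ∪ zone R| = 54 − 9.75 + 0 = 44.25.

44.25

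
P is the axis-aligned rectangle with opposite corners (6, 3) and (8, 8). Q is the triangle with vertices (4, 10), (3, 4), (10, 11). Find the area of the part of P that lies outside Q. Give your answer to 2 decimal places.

9.50

|P| = 10, |P∩Q| = 0.5.
|P ∖ Q| = |P| − |P∩Q| = 10 − 0.5 = 9.50.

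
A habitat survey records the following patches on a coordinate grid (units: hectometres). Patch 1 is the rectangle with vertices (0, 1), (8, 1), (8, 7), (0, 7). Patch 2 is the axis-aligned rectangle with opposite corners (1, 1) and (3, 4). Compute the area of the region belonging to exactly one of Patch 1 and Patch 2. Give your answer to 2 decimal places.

|Patch 1∩Patch 2|: x∈[1,3], y∈[1,4] → 2·3 = 6.
|Patch 1 △ Patch 2| = |Patch 1| + |Patch 2| − 2·|Patch 1∩Patch 2| = 48 + 6 − 12 = 42.00.

42.00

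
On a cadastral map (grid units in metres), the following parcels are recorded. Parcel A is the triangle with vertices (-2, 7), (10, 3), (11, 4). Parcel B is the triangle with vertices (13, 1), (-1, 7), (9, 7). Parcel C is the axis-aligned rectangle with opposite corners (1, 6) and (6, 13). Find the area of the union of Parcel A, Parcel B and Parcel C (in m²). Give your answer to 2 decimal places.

60.50

By inclusion–exclusion:
Individual areas: |Parcel A| = 8, |Parcel B| = 30, |Parcel C| = 35.
|Parcel A∩Parcel B| = 7.5.
|Parcel A∩Parcel C| = 0.2051.
|Parcel B∩Parcel C| = 4.9762.
|Parcel A∩Parcel B∩Parcel C| = 0.1813.
|Parcel A ∪ Parcel B ∪ Parcel C| = 73 − 12.6813 + 0.1813 = 60.50.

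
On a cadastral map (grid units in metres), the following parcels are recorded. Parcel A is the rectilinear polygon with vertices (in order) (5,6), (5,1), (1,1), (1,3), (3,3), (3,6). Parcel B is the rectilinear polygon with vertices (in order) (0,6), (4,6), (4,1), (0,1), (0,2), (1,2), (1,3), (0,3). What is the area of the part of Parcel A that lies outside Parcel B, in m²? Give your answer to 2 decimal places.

5.00

|Parcel A| = 14, |Parcel A∩Parcel B| = 9.
|Parcel A ∖ Parcel B| = |Parcel A| − |Parcel A∩Parcel B| = 14 − 9 = 5.00.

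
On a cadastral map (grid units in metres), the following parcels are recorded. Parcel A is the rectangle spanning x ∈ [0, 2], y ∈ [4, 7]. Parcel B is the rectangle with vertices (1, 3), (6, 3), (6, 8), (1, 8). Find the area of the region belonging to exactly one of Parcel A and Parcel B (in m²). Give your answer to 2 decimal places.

|Parcel A∩Parcel B|: x∈[1,2], y∈[4,7] → 1·3 = 3.
|Parcel A △ Parcel B| = |Parcel A| + |Parcel B| − 2·|Parcel A∩Parcel B| = 6 + 25 − 6 = 25.00.

25.00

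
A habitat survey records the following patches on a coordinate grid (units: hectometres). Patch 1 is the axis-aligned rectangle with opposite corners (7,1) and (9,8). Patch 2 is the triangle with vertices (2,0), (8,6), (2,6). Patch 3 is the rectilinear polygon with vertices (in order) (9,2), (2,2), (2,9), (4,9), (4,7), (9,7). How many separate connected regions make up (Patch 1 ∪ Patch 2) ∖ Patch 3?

(Patch 1 ∪ Patch 2) ∖ Patch 3 splits into 3 disjoint pieces (area 2, area 2, area 2).

3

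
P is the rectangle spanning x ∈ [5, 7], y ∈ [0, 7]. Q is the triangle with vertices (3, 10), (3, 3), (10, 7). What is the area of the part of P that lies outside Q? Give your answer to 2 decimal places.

9.43

|P| = 14, |P∩Q| = 4.5714.
|P ∖ Q| = |P| − |P∩Q| = 14 − 4.5714 = 9.43.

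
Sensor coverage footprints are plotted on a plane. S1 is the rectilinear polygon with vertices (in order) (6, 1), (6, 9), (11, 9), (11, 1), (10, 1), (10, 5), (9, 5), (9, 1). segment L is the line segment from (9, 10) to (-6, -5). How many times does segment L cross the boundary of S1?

2

The segment meets the boundary at (6,7), (8,9).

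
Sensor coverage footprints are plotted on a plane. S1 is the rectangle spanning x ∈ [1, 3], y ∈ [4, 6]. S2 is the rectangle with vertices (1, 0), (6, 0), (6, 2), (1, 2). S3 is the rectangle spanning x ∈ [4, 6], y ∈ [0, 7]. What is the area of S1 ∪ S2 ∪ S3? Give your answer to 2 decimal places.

24.00

By inclusion–exclusion:
Individual areas: |S1| = 4, |S2| = 10, |S3| = 14.
|S1∩S2| = 0 (no overlap).
|S1∩S3| = 0 (no overlap).
|S2∩S3|: x∈[4,6], y∈[0,2] → 2·2 = 4.
|S1∩S2∩S3| = 0.
|S1 ∪ S2 ∪ S3| = 28 − 4 + 0 = 24.00.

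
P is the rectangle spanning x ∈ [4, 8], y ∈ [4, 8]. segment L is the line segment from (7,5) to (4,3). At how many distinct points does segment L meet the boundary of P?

The segment meets the boundary at (5.5,4).

1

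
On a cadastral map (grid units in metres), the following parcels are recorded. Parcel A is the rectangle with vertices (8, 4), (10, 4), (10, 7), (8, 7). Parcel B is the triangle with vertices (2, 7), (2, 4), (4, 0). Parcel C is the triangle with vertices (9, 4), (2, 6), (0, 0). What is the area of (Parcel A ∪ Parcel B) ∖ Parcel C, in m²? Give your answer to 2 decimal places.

|Parcel A ∪ Parcel B| = 9.
|(Parcel A ∪ Parcel B) ∩ Parcel C| = 2.7415.
|(Parcel A ∪ Parcel B) ∖ Parcel C| = 9 − 2.7415 = 6.26.

6.26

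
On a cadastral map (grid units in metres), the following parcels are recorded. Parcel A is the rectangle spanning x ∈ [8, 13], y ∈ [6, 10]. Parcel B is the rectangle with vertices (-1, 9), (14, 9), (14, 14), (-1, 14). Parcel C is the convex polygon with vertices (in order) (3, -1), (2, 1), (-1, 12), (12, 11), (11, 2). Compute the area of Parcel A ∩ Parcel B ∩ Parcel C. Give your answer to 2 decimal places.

The intersection is the polygon with vertices (11.889,10), (11.778,9), (8,9), (8,10).
By the shoelace formula its area is 3.83.

3.83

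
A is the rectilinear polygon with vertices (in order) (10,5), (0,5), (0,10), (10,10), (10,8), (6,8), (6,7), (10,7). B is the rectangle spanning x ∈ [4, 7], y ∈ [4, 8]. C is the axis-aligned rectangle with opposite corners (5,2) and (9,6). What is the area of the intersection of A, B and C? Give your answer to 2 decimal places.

2.00

The intersection is the polygon with vertices (7,5), (5,5), (5,6), (7,6).
By the shoelace formula its area is 2.00.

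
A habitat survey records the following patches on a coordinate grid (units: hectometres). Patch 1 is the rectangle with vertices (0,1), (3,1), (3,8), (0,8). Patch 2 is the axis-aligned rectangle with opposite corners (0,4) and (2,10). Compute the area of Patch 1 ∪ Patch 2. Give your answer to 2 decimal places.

By inclusion–exclusion:
Individual areas: |Patch 1| = 21, |Patch 2| = 12.
|Patch 1∩Patch 2|: x∈[0,2], y∈[4,8] → 2·4 = 8.
|Patch 1 ∪ Patch 2| = 33 − 8 = 25.00.

25.00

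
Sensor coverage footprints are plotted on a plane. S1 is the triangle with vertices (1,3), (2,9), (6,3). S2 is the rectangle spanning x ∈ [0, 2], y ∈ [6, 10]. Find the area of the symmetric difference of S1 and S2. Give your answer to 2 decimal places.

|S1| = 15, |S2| = 8, |S1∩S2| = 0.75.
|S1 △ S2| = |S1| + |S2| − 2·|S1∩S2| = 15 + 8 − 1.5 = 21.50.

21.50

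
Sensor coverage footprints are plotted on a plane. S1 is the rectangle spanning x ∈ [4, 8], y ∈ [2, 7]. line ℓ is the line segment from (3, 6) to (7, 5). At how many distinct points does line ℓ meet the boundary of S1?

1

The segment meets the boundary at (4,5.75).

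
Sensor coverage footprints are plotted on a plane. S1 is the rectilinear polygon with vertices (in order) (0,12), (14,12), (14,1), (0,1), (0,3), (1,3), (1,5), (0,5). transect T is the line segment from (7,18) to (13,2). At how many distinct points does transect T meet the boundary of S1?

The segment meets the boundary at (9.25,12).

1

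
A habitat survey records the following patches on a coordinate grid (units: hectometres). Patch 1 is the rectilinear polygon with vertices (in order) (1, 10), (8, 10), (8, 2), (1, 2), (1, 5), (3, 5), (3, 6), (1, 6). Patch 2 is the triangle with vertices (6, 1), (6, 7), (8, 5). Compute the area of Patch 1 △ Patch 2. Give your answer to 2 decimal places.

|Patch 1| = 54, |Patch 2| = 6, |Patch 1∩Patch 2| = 5.75.
|Patch 1 △ Patch 2| = |Patch 1| + |Patch 2| − 2·|Patch 1∩Patch 2| = 54 + 6 − 11.5 = 48.50.

48.50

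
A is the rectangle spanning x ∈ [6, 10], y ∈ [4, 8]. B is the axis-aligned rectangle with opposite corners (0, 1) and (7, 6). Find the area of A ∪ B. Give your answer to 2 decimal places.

By inclusion–exclusion:
Individual areas: |A| = 16, |B| = 35.
|A∩B|: x∈[6,7], y∈[4,6] → 1·2 = 2.
|A ∪ B| = 51 − 2 = 49.00.

49.00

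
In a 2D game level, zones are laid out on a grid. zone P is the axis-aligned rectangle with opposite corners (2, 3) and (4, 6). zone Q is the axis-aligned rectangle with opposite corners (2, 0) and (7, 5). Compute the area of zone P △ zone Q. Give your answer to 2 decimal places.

23.00

|zone P∩zone Q|: x∈[2,4], y∈[3,5] → 2·2 = 4.
|zone P △ zone Q| = |zone P| + |zone Q| − 2·|zone P∩zone Q| = 6 + 25 − 8 = 23.00.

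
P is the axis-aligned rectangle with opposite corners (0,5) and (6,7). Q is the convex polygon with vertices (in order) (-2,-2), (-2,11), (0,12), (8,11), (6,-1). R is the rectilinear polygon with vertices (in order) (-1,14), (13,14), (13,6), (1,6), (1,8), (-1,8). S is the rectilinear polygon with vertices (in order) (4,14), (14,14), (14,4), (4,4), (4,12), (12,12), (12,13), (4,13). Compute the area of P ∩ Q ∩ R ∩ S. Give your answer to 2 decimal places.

The intersection is the polygon with vertices (6,6), (4,6), (4,7), (6,7).
By the shoelace formula its area is 2.00.

2.00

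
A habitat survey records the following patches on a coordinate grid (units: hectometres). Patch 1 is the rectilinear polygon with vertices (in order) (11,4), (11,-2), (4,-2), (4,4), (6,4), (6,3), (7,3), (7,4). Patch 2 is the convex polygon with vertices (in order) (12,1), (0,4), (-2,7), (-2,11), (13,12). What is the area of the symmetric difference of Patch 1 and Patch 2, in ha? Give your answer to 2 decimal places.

|Patch 1| = 41, |Patch 2| = 125, |Patch 1∩Patch 2| = 12.125.
|Patch 1 △ Patch 2| = |Patch 1| + |Patch 2| − 2·|Patch 1∩Patch 2| = 41 + 125 − 24.25 = 141.75.

141.75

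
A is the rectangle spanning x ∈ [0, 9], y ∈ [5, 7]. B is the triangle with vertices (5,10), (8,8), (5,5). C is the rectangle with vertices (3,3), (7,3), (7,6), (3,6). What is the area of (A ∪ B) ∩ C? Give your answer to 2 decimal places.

The region (A ∪ B) ∩ C is the polygon with vertices (5,5), (3,5), (3,6), (7,6), (7,5).
By the shoelace formula its area is 4.00.

4.00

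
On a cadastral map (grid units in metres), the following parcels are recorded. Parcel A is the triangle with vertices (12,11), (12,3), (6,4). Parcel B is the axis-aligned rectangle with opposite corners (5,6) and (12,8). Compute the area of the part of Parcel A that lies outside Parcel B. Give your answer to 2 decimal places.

17.14

|Parcel A| = 24, |Parcel A∩Parcel B| = 6.8571.
|Parcel A ∖ Parcel B| = |Parcel A| − |Parcel A∩Parcel B| = 24 − 6.8571 = 17.14.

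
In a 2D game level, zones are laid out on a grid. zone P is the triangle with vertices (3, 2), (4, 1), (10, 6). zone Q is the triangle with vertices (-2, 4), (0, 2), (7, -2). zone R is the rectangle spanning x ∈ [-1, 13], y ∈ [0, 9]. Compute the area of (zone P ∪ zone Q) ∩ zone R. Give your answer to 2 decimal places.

7.83

|zone P ∪ zone Q| = 8.5.
|(zone P ∪ zone Q) ∩ zone R| = 7.83.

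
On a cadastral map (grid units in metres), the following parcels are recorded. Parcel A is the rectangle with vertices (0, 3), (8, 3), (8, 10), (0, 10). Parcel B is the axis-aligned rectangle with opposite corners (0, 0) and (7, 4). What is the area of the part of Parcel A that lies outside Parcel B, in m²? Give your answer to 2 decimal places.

|Parcel A∩Parcel B|: x∈[0,7], y∈[3,4] → 7·1 = 7.
|Parcel A| = 56.
|Parcel A ∖ Parcel B| = |Parcel A| − |Parcel A∩Parcel B| = 56 − 7 = 49.00.

49.00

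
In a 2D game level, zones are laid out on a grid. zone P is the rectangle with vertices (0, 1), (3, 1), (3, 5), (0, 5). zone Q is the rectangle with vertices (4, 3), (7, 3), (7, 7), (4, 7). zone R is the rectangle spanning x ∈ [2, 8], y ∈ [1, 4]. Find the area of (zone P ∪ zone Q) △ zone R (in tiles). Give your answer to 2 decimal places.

30.00

|zone P ∪ zone Q| = 24.
|(zone P ∪ zone Q) ∩ zone R| = 6.
|(zone P ∪ zone Q) △ zone R| = 24 + 18 − 12 = 30.00.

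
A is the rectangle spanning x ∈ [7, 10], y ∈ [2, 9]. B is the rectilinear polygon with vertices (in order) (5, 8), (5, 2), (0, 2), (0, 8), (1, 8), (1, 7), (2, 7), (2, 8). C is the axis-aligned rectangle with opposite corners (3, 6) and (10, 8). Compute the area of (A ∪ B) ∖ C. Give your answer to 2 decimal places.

40.00

|A ∪ B| = 50.
|(A ∪ B) ∩ C| = 10.
|(A ∪ B) ∖ C| = 50 − 10 = 40.00.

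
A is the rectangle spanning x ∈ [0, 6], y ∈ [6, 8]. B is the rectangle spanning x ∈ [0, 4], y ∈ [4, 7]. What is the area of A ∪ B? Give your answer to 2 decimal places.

20.00

By inclusion–exclusion:
Individual areas: |A| = 12, |B| = 12.
|A∩B|: x∈[0,4], y∈[6,7] → 4·1 = 4.
|A ∪ B| = 24 − 4 = 20.00.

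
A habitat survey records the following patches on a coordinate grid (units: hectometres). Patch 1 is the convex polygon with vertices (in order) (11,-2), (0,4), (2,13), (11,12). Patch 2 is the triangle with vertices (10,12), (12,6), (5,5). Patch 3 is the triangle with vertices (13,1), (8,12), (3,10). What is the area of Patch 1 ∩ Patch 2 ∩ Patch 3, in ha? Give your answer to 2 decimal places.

11.10

The intersection is the polygon with vertices (8.069,5.438), (6.391,6.948), (8.778,10.289), (10.805,5.829).
By the shoelace formula its area is 11.10.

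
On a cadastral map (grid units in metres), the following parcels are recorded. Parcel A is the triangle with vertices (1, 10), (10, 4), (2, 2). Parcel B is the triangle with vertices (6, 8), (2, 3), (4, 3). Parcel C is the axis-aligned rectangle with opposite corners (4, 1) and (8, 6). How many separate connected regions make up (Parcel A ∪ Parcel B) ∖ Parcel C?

2

(Parcel A ∪ Parcel B) ∖ Parcel C splits into 2 disjoint pieces (area 19.6831, area 1.8333).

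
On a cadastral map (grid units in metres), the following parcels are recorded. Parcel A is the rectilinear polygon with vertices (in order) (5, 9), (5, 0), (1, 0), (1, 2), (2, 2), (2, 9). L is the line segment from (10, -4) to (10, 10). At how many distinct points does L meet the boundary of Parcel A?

The segment lies entirely outside Parcel A and never meets its boundary.

0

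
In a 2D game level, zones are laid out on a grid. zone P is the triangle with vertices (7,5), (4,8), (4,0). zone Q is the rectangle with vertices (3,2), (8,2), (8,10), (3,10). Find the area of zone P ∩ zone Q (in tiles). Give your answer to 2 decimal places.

10.80

The intersection is the polygon with vertices (4,8), (7,5), (5.2,2), (4,2).
By the shoelace formula its area is 10.80.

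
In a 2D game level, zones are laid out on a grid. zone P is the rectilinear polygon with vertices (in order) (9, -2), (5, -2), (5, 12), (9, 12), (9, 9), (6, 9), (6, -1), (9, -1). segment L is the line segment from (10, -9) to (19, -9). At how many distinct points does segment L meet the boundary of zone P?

0

The segment lies entirely outside zone P and never meets its boundary.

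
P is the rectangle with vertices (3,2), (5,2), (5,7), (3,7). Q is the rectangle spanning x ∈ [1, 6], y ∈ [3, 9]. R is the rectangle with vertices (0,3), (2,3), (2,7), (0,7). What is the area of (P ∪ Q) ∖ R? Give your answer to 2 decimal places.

28.00

|P ∪ Q| = 32.
|(P ∪ Q) ∩ R| = 4.
|(P ∪ Q) ∖ R| = 32 − 4 = 28.00.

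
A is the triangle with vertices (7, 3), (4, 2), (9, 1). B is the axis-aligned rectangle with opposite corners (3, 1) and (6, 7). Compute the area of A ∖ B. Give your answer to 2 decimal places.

|A| = 4, |A∩B| = 1.0667.
|A ∖ B| = |A| − |A∩B| = 4 − 1.0667 = 2.93.

2.93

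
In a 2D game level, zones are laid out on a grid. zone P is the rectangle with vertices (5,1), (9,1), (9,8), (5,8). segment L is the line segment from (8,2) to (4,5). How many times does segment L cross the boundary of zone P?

1

The segment meets the boundary at (5,4.25).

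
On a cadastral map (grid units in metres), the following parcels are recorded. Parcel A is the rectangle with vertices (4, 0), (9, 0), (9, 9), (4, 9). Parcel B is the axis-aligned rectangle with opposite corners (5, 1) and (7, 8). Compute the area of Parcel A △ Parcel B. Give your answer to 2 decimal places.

31.00

|Parcel A∩Parcel B|: x∈[5,7], y∈[1,8] → 2·7 = 14.
|Parcel A △ Parcel B| = |Parcel A| + |Parcel B| − 2·|Parcel A∩Parcel B| = 45 + 14 − 28 = 31.00.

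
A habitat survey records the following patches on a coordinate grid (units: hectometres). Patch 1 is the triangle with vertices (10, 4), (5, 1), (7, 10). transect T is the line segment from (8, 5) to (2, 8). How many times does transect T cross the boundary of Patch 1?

1

The segment meets the boundary at (6.1,5.95).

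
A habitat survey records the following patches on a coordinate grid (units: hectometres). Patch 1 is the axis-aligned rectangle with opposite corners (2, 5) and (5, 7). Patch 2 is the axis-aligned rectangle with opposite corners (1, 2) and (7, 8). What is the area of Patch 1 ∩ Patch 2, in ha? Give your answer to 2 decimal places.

6.00

|Patch 1∩Patch 2|: x∈[2,5], y∈[5,7] → 3·2 = 6.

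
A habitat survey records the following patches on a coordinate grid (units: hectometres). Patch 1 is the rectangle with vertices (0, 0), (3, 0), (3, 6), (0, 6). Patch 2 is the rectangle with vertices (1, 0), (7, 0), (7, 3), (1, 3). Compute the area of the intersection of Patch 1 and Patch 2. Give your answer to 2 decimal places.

6.00

|Patch 1∩Patch 2|: x∈[1,3], y∈[0,3] → 2·3 = 6.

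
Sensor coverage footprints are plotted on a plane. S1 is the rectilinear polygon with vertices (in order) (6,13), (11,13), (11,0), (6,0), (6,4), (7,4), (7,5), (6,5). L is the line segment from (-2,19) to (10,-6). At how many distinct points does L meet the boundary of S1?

2

The segment meets the boundary at (6,2.333), (7.12,0).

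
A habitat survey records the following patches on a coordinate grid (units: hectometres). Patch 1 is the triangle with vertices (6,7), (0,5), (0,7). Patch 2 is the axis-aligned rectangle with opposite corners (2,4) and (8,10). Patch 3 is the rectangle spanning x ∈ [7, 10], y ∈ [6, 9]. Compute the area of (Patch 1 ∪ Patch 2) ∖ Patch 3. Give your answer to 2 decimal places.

|Patch 1 ∪ Patch 2| = 39.3333.
|(Patch 1 ∪ Patch 2) ∩ Patch 3| = 3.
|(Patch 1 ∪ Patch 2) ∖ Patch 3| = 39.3333 − 3 = 36.33.

36.33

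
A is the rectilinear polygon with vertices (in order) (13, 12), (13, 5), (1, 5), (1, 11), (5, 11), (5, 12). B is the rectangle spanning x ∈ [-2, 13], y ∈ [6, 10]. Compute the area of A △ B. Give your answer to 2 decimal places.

44.00

|A| = 80, |B| = 60, |A∩B| = 48.
|A △ B| = |A| + |B| − 2·|A∩B| = 80 + 60 − 96 = 44.00.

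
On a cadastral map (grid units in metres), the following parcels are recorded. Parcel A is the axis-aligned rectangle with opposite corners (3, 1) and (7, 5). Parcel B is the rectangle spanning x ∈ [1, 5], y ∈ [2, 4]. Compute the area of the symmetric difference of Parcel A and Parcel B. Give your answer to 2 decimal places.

16.00

|Parcel A∩Parcel B|: x∈[3,5], y∈[2,4] → 2·2 = 4.
|Parcel A △ Parcel B| = |Parcel A| + |Parcel B| − 2·|Parcel A∩Parcel B| = 16 + 8 − 8 = 16.00.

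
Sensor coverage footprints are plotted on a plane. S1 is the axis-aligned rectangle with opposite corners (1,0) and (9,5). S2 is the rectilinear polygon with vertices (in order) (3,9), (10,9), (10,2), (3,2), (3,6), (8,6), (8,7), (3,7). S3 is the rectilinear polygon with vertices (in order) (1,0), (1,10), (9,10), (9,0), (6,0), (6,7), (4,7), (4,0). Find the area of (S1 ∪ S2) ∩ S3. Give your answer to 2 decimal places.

47.00

|S1 ∪ S2| = 66.
|(S1 ∪ S2) ∩ S3| = 47.00.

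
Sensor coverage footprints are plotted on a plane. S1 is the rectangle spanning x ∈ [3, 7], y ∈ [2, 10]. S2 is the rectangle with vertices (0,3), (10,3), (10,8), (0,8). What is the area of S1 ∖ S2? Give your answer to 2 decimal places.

|S1∩S2|: x∈[3,7], y∈[3,8] → 4·5 = 20.
|S1| = 32.
|S1 ∖ S2| = |S1| − |S1∩S2| = 32 − 20 = 12.00.

12.00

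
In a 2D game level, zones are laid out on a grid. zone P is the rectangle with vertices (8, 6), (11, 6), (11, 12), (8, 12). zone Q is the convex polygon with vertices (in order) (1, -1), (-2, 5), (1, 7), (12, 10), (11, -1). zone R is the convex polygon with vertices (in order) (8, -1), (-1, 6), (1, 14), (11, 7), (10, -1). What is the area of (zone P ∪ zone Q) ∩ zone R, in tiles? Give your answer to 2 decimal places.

The region (zone P ∪ zone Q) ∩ zone R is the polygon with vertices (8,-1), (-0.769,5.821), (1,7), (8,8.909), (8,9.1), (11,7), (10,-1).
By the shoelace formula its area is 69.04.

69.04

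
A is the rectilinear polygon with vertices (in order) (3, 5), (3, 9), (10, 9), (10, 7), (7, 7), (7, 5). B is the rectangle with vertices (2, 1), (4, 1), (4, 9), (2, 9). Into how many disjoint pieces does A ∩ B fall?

1

A ∩ B is a single connected region.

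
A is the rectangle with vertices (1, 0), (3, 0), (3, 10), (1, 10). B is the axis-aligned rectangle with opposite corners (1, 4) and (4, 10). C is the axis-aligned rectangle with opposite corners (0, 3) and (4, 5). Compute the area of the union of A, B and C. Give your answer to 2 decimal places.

29.00

By inclusion–exclusion:
Individual areas: |A| = 20, |B| = 18, |C| = 8.
|A∩B|: x∈[1,3], y∈[4,10] → 2·6 = 12.
|A∩C|: x∈[1,3], y∈[3,5] → 2·2 = 4.
|B∩C|: x∈[1,4], y∈[4,5] → 3·1 = 3.
|A∩B∩C| = 2.
|A ∪ B ∪ C| = 46 − 19 + 2 = 29.00.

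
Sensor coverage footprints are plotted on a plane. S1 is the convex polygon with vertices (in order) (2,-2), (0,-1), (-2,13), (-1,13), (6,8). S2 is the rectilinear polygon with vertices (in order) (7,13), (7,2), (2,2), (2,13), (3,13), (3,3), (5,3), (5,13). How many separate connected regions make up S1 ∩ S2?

2

S1 ∩ S2 splits into 2 disjoint pieces (area 9.3, area 1.6071).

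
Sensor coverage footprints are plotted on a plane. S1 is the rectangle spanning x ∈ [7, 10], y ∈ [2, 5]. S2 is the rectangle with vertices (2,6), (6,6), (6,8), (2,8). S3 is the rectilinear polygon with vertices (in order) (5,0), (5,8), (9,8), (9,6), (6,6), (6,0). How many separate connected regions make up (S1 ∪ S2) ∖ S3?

(S1 ∪ S2) ∖ S3 splits into 2 disjoint pieces (area 9, area 6).

2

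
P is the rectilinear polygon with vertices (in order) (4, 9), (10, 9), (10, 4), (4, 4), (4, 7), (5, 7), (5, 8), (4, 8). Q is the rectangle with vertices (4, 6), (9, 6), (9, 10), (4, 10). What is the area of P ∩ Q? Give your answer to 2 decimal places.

14.00

The intersection is the polygon with vertices (9,9), (9,6), (4,6), (4,7), (5,7), (5,8), (4,8), (4,9).
By the shoelace formula its area is 14.00.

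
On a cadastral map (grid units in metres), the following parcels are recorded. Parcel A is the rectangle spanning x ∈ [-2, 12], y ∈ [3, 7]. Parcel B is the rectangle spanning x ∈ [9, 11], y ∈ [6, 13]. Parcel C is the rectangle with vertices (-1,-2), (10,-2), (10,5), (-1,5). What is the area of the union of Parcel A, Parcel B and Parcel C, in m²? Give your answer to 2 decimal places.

123.00

By inclusion–exclusion:
Individual areas: |Parcel A| = 56, |Parcel B| = 14, |Parcel C| = 77.
|Parcel A∩Parcel B|: x∈[9,11], y∈[6,7] → 2·1 = 2.
|Parcel A∩Parcel C|: x∈[-1,10], y∈[3,5] → 11·2 = 22.
|Parcel B∩Parcel C| = 0 (no overlap).
|Parcel A∩Parcel B∩Parcel C| = 0.
|Parcel A ∪ Parcel B ∪ Parcel C| = 147 − 24 + 0 = 123.00.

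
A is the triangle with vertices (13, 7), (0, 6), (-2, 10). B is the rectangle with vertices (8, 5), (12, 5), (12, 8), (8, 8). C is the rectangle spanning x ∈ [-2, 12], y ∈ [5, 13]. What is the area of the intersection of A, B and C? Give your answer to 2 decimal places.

The intersection is the polygon with vertices (8,8), (12,7.2), (12,6.923), (8,6.615).
By the shoelace formula its area is 3.32.

3.32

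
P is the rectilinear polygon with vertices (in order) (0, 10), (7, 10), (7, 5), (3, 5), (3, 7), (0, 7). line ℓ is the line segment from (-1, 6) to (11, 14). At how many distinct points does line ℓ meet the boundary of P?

2

The segment meets the boundary at (5,10), (0.5,7).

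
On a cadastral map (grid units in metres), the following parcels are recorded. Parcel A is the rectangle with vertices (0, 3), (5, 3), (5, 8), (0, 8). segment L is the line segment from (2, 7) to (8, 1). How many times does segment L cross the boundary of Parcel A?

The segment meets the boundary at (5,4).

1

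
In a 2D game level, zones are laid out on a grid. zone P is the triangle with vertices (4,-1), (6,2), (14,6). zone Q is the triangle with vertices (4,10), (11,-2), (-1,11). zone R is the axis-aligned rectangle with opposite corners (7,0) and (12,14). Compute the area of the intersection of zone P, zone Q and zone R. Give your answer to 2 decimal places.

The intersection is the polygon with vertices (8.556,2.189), (7.692,1.584), (7,2.333), (7,2.5), (8.065,3.032).
By the shoelace formula its area is 1.24.

1.24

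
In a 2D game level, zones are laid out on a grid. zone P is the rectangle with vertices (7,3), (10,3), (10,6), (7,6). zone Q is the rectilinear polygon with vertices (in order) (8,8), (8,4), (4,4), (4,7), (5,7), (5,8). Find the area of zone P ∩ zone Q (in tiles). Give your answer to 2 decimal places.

2.00

The intersection is the polygon with vertices (7,6), (8,6), (8,4), (7,4).
By the shoelace formula its area is 2.00.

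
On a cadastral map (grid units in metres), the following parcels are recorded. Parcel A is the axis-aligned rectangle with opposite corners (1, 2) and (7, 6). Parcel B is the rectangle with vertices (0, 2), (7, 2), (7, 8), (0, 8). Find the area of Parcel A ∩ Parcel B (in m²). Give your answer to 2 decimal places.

24.00

|Parcel A∩Parcel B|: x∈[1,7], y∈[2,6] → 6·4 = 24.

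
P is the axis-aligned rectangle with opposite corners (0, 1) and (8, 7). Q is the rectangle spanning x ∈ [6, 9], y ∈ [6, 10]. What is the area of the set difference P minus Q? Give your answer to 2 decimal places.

46.00

|P∩Q|: x∈[6,8], y∈[6,7] → 2·1 = 2.
|P| = 48.
|P ∖ Q| = |P| − |P∩Q| = 48 − 2 = 46.00.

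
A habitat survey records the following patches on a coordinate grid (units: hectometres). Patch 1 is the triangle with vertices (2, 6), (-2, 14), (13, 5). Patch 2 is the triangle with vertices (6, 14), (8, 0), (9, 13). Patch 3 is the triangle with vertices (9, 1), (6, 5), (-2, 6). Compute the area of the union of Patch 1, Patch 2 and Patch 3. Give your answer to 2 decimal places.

By inclusion–exclusion:
Individual areas: |Patch 1| = 42, |Patch 2| = 20, |Patch 3| = 14.5.
|Patch 1∩Patch 2| = 4.0635.
|Patch 1∩Patch 3| = 0.
|Patch 2∩Patch 3| = 0.4301.
|Patch 1∩Patch 2∩Patch 3| = 0.
|Patch 1 ∪ Patch 2 ∪ Patch 3| = 76.5 − 4.4935 + 0 = 72.01.

72.01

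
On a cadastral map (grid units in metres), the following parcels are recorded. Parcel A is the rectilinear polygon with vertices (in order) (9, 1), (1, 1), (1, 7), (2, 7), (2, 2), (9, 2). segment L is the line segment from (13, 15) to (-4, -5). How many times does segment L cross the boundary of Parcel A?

The segment meets the boundary at (1.1,1), (2,2.059).

2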